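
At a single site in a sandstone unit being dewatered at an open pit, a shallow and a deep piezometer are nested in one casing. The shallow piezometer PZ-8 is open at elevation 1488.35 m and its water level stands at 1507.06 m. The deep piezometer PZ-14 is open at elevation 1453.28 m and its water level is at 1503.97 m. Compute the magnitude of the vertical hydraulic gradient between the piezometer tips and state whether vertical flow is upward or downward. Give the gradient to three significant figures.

Total head at PZ-8: h = 1507.06 m (water level in the standpipe).
Total head at PZ-14: h = 1503.97 m.
Δh = h(PZ-8) − h(PZ-14) = 1507.06 − 1503.97 = 3.09 m.
Vertical separation Δz = 1488.35 − 1453.28 = 35.07 m.
|i_v| = |Δh| / Δz = 3.09 / 35.07 = 0.0881.
Head is higher in the shallow piezometer, so vertical flow is downward (recharge condition).

|i_v| ≈ 0.0881; vertical flow is downward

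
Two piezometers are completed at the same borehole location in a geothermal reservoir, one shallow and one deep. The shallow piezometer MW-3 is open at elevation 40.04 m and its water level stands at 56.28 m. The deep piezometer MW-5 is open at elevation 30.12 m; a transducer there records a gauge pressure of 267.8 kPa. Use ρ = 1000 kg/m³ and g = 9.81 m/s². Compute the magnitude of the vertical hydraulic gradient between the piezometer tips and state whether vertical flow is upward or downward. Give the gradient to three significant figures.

Total head at MW-3: h = 56.28 m (water level in the standpipe).
Pressure head at MW-5: ψ = P/(ρg) = 267.8×1000 / (1000 × 9.81) = 27.30 m.
Total head at MW-5: h = z + ψ = 30.12 + 27.30 = 57.42 m.
Δh = h(MW-3) − h(MW-5) = 56.28 − 57.42 = -1.14 m.
Vertical separation Δz = 40.04 − 30.12 = 9.92 m.
|i_v| = |Δh| / Δz = 1.14 / 9.92 = 0.115.
Head is higher in the deep piezometer, so vertical flow is upward (discharge condition).

|i_v| ≈ 0.115; vertical flow is upward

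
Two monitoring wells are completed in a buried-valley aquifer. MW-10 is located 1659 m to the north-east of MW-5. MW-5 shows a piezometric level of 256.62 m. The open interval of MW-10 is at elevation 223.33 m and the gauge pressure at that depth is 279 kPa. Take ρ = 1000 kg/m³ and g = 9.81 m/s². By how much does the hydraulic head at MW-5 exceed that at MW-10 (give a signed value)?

Δh ≈ 4.85 m

Total head at MW-5: h = 256.62 m (water level in the piezometer is the total head).
Pressure head at MW-10: ψ = P/(ρg) = 279×1000 / (1000 × 9.81) = 28.44 m.
Total head at MW-10: h = z + ψ = 223.33 + 28.44 = 251.77 m.
Head difference: h(MW-5) − h(MW-10) = 256.62 − 251.77 = 4.85 m.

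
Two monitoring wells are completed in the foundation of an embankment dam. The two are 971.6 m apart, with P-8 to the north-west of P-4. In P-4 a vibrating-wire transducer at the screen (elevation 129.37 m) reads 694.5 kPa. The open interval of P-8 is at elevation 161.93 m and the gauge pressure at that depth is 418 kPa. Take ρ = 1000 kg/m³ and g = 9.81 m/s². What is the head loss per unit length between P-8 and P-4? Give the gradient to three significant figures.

Pressure head at P-4: ψ = P/(ρg) = 694.5×1000 / (1000 × 9.81) = 70.80 m.
Total head at P-4: h = z + ψ = 129.37 + 70.80 = 200.17 m.
Pressure head at P-8: ψ = P/(ρg) = 418×1000 / (1000 × 9.81) = 42.61 m.
Total head at P-8: h = z + ψ = 161.93 + 42.61 = 204.54 m.
Head difference: h(P-4) − h(P-8) = 200.17 − 204.54 = -4.37 m.
Hydraulic gradient: i = |Δh| / L = 4.37 / 971.6 = 0.00450.

i ≈ 0.00450 m/m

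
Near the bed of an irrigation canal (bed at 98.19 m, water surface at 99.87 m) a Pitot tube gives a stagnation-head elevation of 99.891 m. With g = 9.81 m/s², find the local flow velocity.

v ≈ 0.642 m/s

Near the bed, under hydrostatic conditions, the piezometric head (z + ψ) equals the free-surface elevation, 99.87 m.
Velocity head = total − piezometric = 99.891 − 99.87 = 0.021 m.
v = √(2g·h_v) = √(2 × 9.81 × 0.021) = 0.642 m/s.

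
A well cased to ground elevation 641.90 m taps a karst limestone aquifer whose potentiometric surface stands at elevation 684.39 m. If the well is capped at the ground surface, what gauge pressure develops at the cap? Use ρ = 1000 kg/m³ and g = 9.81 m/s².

Head above the cap: Δh = 684.39 − 641.90 = 42.49 m.
P = ρgΔh = 1000 × 9.81 × 42.49 = 416827 Pa ≈ 417 kPa.

P ≈ 417 kPa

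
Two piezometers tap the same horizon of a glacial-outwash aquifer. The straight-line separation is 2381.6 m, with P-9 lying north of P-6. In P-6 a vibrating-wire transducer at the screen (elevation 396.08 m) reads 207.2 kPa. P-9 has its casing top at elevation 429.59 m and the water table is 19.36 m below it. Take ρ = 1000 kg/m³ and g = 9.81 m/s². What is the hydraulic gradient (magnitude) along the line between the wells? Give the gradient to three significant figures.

i ≈ 0.00293

Pressure head at P-6: ψ = P/(ρg) = 207.2×1000 / (1000 × 9.81) = 21.12 m.
Total head at P-6: h = z + ψ = 396.08 + 21.12 = 417.20 m.
Total head at P-9: h = 429.59 − 19.36 = 410.23 m.
Head difference: h(P-6) − h(P-9) = 417.20 − 410.23 = 6.97 m.
Hydraulic gradient: i = |Δh| / L = 6.97 / 2381.6 = 0.00293.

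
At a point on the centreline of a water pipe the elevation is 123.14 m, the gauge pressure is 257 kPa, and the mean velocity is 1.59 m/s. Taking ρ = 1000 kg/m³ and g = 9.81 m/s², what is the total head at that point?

Pressure head ψ = P/(ρg) = 257×1000 / (1000 × 9.81) = 26.20 m.
Velocity head = v²/(2g) = 1.59² / (2 × 9.81) = 0.129 m.
h = z + ψ + v²/(2g) = 123.14 + 26.20 + 0.129 = 149.47 m.

h ≈ 149.47 m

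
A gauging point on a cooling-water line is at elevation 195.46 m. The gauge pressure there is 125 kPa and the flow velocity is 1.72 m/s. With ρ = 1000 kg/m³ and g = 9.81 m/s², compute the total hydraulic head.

Pressure head ψ = P/(ρg) = 125×1000 / (1000 × 9.81) = 12.74 m.
Velocity head = v²/(2g) = 1.72² / (2 × 9.81) = 0.151 m.
h = z + ψ + v²/(2g) = 195.46 + 12.74 + 0.151 = 208.35 m.

h ≈ 208.35 m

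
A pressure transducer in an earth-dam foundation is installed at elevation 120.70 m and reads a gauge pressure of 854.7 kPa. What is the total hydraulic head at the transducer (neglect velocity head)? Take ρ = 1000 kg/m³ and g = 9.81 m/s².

h ≈ 207.83 m

ψ = P/(ρg) = 854.7×1000 / (1000 × 9.81) = 87.13 m.
h = z + ψ = 120.70 + 87.13 = 207.83 m.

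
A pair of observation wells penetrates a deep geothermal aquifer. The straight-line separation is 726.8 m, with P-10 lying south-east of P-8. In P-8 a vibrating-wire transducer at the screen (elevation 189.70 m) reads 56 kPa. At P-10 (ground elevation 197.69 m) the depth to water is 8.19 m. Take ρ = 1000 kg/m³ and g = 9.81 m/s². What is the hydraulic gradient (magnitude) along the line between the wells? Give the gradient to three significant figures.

Pressure head at P-8: ψ = P/(ρg) = 56×1000 / (1000 × 9.81) = 5.71 m.
Total head at P-8: h = z + ψ = 189.70 + 5.71 = 195.41 m.
Total head at P-10: h = 197.69 − 8.19 = 189.50 m.
Head difference: h(P-8) − h(P-10) = 195.41 − 189.50 = 5.91 m.
Hydraulic gradient: i = |Δh| / L = 5.91 / 726.8 = 0.00813.

i ≈ 0.00813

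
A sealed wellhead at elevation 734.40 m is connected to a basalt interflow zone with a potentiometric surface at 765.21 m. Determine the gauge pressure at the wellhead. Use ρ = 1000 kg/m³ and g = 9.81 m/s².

Head above the cap: Δh = 765.21 − 734.40 = 30.81 m.
P = ρgΔh = 1000 × 9.81 × 30.81 = 302246 Pa ≈ 302 kPa.

P ≈ 302 kPa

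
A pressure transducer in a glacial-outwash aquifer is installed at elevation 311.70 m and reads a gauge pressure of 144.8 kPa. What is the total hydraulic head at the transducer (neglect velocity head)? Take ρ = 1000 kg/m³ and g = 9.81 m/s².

ψ = P/(ρg) = 144.8×1000 / (1000 × 9.81) = 14.76 m.
h = z + ψ = 311.70 + 14.76 = 326.46 m.

h ≈ 326.46 m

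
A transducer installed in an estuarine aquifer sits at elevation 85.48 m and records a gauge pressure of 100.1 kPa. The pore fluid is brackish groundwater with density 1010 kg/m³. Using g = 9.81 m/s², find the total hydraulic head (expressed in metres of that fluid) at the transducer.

ψ = P/(ρg) = 100.1×1000 / (1010 × 9.81) = 10.10 m.
h = z + ψ = 85.48 + 10.10 = 95.58 m.

h ≈ 95.58 m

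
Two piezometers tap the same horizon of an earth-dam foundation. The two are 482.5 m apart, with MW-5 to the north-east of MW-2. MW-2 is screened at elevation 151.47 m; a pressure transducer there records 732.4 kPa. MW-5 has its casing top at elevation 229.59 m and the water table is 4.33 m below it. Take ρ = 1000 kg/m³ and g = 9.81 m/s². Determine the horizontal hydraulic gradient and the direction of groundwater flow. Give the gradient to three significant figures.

Pressure head at MW-2: ψ = P/(ρg) = 732.4×1000 / (1000 × 9.81) = 74.66 m.
Total head at MW-2: h = z + ψ = 151.47 + 74.66 = 226.13 m.
Total head at MW-5: h = 229.59 − 4.33 = 225.26 m.
Head difference: h(MW-2) − h(MW-5) = 226.13 − 225.26 = 0.87 m.
Hydraulic gradient: i = |Δh| / L = 0.87 / 482.5 = 0.00180.
Flow is from higher to lower head: from MW-2 toward MW-5, i.e. toward the north-east.

i ≈ 0.00180; groundwater flows toward the north-east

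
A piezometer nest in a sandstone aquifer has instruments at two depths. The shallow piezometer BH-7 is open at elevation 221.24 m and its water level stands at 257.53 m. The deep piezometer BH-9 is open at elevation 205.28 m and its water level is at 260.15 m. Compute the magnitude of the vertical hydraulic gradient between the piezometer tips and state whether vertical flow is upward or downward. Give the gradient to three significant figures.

Total head at BH-7: h = 257.53 m (water level in the standpipe).
Total head at BH-9: h = 260.15 m.
Δh = h(BH-7) − h(BH-9) = 257.53 − 260.15 = -2.62 m.
Vertical separation Δz = 221.24 − 205.28 = 15.96 m.
|i_v| = |Δh| / Δz = 2.62 / 15.96 = 0.164.
Head is higher in the deep piezometer, so vertical flow is upward (discharge condition).

|i_v| ≈ 0.164; vertical flow is upward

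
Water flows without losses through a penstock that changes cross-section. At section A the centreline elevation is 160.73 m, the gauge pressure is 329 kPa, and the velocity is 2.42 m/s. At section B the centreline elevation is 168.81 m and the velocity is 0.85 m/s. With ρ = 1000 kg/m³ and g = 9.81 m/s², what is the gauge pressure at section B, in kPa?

P₂ ≈ 252 kPa

Pressure head at A: ψ₁ = P₁/(ρg) = 329×1000 / (1000 × 9.81) = 33.54 m.
Velocity heads: v₁²/2g = 2.42²/19.62 = 0.298 m; v₂²/2g = 0.85²/19.62 = 0.037 m.
Total head H = z₁ + ψ₁ + v₁²/2g = 160.73 + 33.54 + 0.298 = 194.57 m.
ψ₂ = H − z₂ − v₂²/2g = 194.57 − 168.81 − 0.037 = 25.72 m.
P₂ = ρgψ₂ = 1000 × 9.81 × 25.72 ≈ 252 kPa.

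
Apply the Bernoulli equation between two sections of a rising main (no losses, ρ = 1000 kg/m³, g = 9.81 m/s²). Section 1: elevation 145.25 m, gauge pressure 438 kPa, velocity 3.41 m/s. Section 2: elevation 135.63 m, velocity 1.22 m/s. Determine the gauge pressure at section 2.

P₂ ≈ 537 kPa

Pressure head at 1: ψ₁ = P₁/(ρg) = 438×1000 / (1000 × 9.81) = 44.65 m.
Velocity heads: v₁²/2g = 3.41²/19.62 = 0.593 m; v₂²/2g = 1.22²/19.62 = 0.076 m.
Total head H = z₁ + ψ₁ + v₁²/2g = 145.25 + 44.65 + 0.593 = 190.49 m.
ψ₂ = H − z₂ − v₂²/2g = 190.49 − 135.63 − 0.076 = 54.78 m.
P₂ = ρgψ₂ = 1000 × 9.81 × 54.78 ≈ 537 kPa.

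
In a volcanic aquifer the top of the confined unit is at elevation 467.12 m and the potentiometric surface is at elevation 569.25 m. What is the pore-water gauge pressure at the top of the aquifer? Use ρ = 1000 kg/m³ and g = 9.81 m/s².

P ≈ 1000 kPa

Pressure head at the aquifer top: ψ = h − z = 569.25 − 467.12 = 102.13 m.
P = ρgψ = 1000 × 9.81 × 102.13 = 1001895 Pa ≈ 1000 kPa.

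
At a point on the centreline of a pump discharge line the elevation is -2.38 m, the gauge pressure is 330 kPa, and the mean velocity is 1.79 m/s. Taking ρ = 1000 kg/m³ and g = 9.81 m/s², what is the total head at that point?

Pressure head ψ = P/(ρg) = 330×1000 / (1000 × 9.81) = 33.64 m.
Velocity head = v²/(2g) = 1.79² / (2 × 9.81) = 0.163 m.
h = z + ψ + v²/(2g) = -2.38 + 33.64 + 0.163 = 31.42 m.

h ≈ 31.42 m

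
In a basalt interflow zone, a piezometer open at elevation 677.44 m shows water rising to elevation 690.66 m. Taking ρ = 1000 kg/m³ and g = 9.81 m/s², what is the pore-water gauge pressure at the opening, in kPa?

Pressure head ψ = h − z = 690.66 − 677.44 = 13.22 m.
P = ρgψ = 1000 × 9.81 × 13.22 = 129688 Pa ≈ 130 kPa.

P ≈ 130 kPa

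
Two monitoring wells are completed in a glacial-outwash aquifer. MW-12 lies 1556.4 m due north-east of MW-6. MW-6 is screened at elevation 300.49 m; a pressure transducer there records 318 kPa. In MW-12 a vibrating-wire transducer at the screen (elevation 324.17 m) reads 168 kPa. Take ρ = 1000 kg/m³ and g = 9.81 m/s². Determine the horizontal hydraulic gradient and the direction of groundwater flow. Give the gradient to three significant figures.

i ≈ 0.00539; groundwater flows toward the south-west

Pressure head at MW-6: ψ = P/(ρg) = 318×1000 / (1000 × 9.81) = 32.42 m.
Total head at MW-6: h = z + ψ = 300.49 + 32.42 = 332.91 m.
Pressure head at MW-12: ψ = P/(ρg) = 168×1000 / (1000 × 9.81) = 17.13 m.
Total head at MW-12: h = z + ψ = 324.17 + 17.13 = 341.30 m.
Head difference: h(MW-6) − h(MW-12) = 332.91 − 341.30 = -8.39 m.
Hydraulic gradient: i = |Δh| / L = 8.39 / 1556.4 = 0.00539.
Flow is from higher to lower head: from MW-12 toward MW-6, i.e. toward the south-west.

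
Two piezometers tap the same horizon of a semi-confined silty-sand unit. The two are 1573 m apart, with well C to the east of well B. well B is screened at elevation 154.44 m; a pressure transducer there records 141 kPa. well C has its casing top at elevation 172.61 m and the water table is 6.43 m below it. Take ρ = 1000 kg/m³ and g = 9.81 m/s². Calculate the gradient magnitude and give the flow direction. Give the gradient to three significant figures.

i ≈ 0.00167; groundwater flows toward the east

Pressure head at well B: ψ = P/(ρg) = 141×1000 / (1000 × 9.81) = 14.37 m.
Total head at well B: h = z + ψ = 154.44 + 14.37 = 168.81 m.
Total head at well C: h = 172.61 − 6.43 = 166.18 m.
Head difference: h(well B) − h(well C) = 168.81 − 166.18 = 2.63 m.
Hydraulic gradient: i = |Δh| / L = 2.63 / 1573 = 0.00167.
Flow is from higher to lower head: from well B toward well C, i.e. toward the east.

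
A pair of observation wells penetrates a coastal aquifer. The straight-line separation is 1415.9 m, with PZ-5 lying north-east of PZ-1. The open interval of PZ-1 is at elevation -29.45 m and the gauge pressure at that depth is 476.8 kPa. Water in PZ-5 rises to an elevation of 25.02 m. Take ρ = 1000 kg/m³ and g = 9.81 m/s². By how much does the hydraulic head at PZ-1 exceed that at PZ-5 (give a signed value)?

Δh ≈ -5.87 m

Pressure head at PZ-1: ψ = P/(ρg) = 476.8×1000 / (1000 × 9.81) = 48.60 m.
Total head at PZ-1: h = z + ψ = -29.45 + 48.60 = 19.15 m.
Total head at PZ-5: h = 25.02 m (water level in the piezometer is the total head).
Head difference: h(PZ-1) − h(PZ-5) = 19.15 − 25.02 = -5.87 m.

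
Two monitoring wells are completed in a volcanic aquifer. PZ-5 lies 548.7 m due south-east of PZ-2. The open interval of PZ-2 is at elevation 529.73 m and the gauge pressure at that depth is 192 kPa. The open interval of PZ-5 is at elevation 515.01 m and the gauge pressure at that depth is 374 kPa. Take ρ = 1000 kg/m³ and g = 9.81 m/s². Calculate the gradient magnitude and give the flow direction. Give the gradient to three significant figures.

Pressure head at PZ-2: ψ = P/(ρg) = 192×1000 / (1000 × 9.81) = 19.57 m.
Total head at PZ-2: h = z + ψ = 529.73 + 19.57 = 549.30 m.
Pressure head at PZ-5: ψ = P/(ρg) = 374×1000 / (1000 × 9.81) = 38.12 m.
Total head at PZ-5: h = z + ψ = 515.01 + 38.12 = 553.13 m.
Head difference: h(PZ-2) − h(PZ-5) = 549.30 − 553.13 = -3.83 m.
Hydraulic gradient: i = |Δh| / L = 3.83 / 548.7 = 0.00698.
Flow is from higher to lower head: from PZ-5 toward PZ-2, i.e. toward the north-west.

i ≈ 0.00698; groundwater flows toward the north-west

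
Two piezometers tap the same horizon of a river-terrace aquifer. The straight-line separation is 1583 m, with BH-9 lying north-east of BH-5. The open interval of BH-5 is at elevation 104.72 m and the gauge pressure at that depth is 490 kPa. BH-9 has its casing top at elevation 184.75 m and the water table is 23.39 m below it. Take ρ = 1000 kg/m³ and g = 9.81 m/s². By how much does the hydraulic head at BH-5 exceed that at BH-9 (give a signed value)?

Pressure head at BH-5: ψ = P/(ρg) = 490×1000 / (1000 × 9.81) = 49.95 m.
Total head at BH-5: h = z + ψ = 104.72 + 49.95 = 154.67 m.
Total head at BH-9: h = 184.75 − 23.39 = 161.36 m.
Head difference: h(BH-5) − h(BH-9) = 154.67 − 161.36 = -6.69 m.

Δh ≈ -6.69 m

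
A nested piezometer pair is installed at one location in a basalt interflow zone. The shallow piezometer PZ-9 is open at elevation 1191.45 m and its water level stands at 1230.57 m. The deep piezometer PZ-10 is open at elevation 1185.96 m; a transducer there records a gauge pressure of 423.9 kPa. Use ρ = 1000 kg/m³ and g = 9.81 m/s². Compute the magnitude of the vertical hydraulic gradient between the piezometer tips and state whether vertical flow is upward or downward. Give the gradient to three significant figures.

Total head at PZ-9: h = 1230.57 m (water level in the standpipe).
Pressure head at PZ-10: ψ = P/(ρg) = 423.9×1000 / (1000 × 9.81) = 43.21 m.
Total head at PZ-10: h = z + ψ = 1185.96 + 43.21 = 1229.17 m.
Δh = h(PZ-9) − h(PZ-10) = 1230.57 − 1229.17 = 1.40 m.
Vertical separation Δz = 1191.45 − 1185.96 = 5.49 m.
|i_v| = |Δh| / Δz = 1.40 / 5.49 = 0.255.
Head is higher in the shallow piezometer, so vertical flow is downward (recharge condition).

|i_v| ≈ 0.255; vertical flow is downward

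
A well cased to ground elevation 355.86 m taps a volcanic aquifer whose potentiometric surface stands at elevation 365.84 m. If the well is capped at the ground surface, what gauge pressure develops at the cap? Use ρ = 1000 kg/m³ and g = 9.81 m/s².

Head above the cap: Δh = 365.84 − 355.86 = 9.98 m.
P = ρgΔh = 1000 × 9.81 × 9.98 = 97904 Pa ≈ 97.9 kPa.

P ≈ 97.9 kPa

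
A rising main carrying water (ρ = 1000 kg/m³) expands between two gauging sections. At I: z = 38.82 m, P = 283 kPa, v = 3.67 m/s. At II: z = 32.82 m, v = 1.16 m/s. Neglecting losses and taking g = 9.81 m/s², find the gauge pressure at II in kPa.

Pressure head at I: ψ₁ = P₁/(ρg) = 283×1000 / (1000 × 9.81) = 28.85 m.
Velocity heads: v₁²/2g = 3.67²/19.62 = 0.686 m; v₂²/2g = 1.16²/19.62 = 0.069 m.
Total head H = z₁ + ψ₁ + v₁²/2g = 38.82 + 28.85 + 0.686 = 68.36 m.
ψ₂ = H − z₂ − v₂²/2g = 68.36 − 32.82 − 0.069 = 35.47 m.
P₂ = ρgψ₂ = 1000 × 9.81 × 35.47 ≈ 348 kPa.

P₂ ≈ 348 kPa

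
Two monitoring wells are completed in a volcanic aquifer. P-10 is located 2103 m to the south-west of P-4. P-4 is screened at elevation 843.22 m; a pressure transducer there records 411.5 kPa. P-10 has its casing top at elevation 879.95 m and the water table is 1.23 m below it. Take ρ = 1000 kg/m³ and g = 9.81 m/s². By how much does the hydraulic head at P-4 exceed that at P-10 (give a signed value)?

Δh ≈ 6.45 m

Pressure head at P-4: ψ = P/(ρg) = 411.5×1000 / (1000 × 9.81) = 41.95 m.
Total head at P-4: h = z + ψ = 843.22 + 41.95 = 885.17 m.
Total head at P-10: h = 879.95 − 1.23 = 878.72 m.
Head difference: h(P-4) − h(P-10) = 885.17 − 878.72 = 6.45 m.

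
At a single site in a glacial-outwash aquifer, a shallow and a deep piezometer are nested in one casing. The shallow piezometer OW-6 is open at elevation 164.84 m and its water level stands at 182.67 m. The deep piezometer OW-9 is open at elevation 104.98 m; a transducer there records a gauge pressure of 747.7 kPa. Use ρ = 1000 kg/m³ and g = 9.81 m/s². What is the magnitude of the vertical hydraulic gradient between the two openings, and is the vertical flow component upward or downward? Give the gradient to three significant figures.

Total head at OW-6: h = 182.67 m (water level in the standpipe).
Pressure head at OW-9: ψ = P/(ρg) = 747.7×1000 / (1000 × 9.81) = 76.22 m.
Total head at OW-9: h = z + ψ = 104.98 + 76.22 = 181.20 m.
Δh = h(OW-6) − h(OW-9) = 182.67 − 181.20 = 1.47 m.
Vertical separation Δz = 164.84 − 104.98 = 59.86 m.
|i_v| = |Δh| / Δz = 1.47 / 59.86 = 0.0246.
Head is higher in the shallow piezometer, so vertical flow is downward (recharge condition).

|i_v| ≈ 0.0246; vertical flow is downward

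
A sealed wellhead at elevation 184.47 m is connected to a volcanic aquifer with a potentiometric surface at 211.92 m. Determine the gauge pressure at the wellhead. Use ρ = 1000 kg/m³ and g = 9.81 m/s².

Head above the cap: Δh = 211.92 − 184.47 = 27.45 m.
P = ρgΔh = 1000 × 9.81 × 27.45 = 269284 Pa ≈ 269 kPa.

P ≈ 269 kPa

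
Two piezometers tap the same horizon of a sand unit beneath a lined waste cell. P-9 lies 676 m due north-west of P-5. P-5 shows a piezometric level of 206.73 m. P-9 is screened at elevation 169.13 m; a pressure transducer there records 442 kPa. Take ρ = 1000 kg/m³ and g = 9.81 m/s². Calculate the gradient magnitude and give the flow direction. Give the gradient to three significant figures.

i ≈ 0.0110; groundwater flows toward the south-east

Total head at P-5: h = 206.73 m (water level in the piezometer is the total head).
Pressure head at P-9: ψ = P/(ρg) = 442×1000 / (1000 × 9.81) = 45.06 m.
Total head at P-9: h = z + ψ = 169.13 + 45.06 = 214.19 m.
Head difference: h(P-5) − h(P-9) = 206.73 − 214.19 = -7.46 m.
Hydraulic gradient: i = |Δh| / L = 7.46 / 676 = 0.0110.
Flow is from higher to lower head: from P-9 toward P-5, i.e. toward the south-east.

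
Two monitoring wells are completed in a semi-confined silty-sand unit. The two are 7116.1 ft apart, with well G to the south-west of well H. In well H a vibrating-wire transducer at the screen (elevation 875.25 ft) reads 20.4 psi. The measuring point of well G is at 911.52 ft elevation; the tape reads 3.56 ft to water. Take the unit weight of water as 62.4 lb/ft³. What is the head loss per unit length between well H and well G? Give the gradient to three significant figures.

i ≈ 0.00202 ft/ft

Pressure head at well H: ψ = 144·P/γ = 144 × 20.4 / 62.4 = 47.08 ft.
Total head at well H: h = z + ψ = 875.25 + 47.08 = 922.33 ft.
Total head at well G: h = 911.52 − 3.56 = 907.96 ft.
Head difference: h(well H) − h(well G) = 922.33 − 907.96 = 14.37 ft.
Hydraulic gradient: i = |Δh| / L = 14.37 / 7116.1 = 0.00202.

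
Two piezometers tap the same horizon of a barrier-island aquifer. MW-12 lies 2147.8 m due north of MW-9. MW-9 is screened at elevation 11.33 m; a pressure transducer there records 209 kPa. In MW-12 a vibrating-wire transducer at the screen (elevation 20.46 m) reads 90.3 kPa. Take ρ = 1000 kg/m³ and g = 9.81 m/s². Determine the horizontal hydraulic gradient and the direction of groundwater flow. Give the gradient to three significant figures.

Pressure head at MW-9: ψ = P/(ρg) = 209×1000 / (1000 × 9.81) = 21.30 m.
Total head at MW-9: h = z + ψ = 11.33 + 21.30 = 32.63 m.
Pressure head at MW-12: ψ = P/(ρg) = 90.3×1000 / (1000 × 9.81) = 9.20 m.
Total head at MW-12: h = z + ψ = 20.46 + 9.20 = 29.66 m.
Head difference: h(MW-9) − h(MW-12) = 32.63 − 29.66 = 2.97 m.
Hydraulic gradient: i = |Δh| / L = 2.97 / 2147.8 = 0.00138.
Flow is from higher to lower head: from MW-9 toward MW-12, i.e. toward the north.

i ≈ 0.00138; groundwater flows toward the north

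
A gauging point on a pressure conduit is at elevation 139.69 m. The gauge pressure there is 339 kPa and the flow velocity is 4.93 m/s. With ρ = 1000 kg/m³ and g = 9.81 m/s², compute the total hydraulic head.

Pressure head ψ = P/(ρg) = 339×1000 / (1000 × 9.81) = 34.56 m.
Velocity head = v²/(2g) = 4.93² / (2 × 9.81) = 1.239 m.
h = z + ψ + v²/(2g) = 139.69 + 34.56 + 1.239 = 175.49 m.

h ≈ 175.49 m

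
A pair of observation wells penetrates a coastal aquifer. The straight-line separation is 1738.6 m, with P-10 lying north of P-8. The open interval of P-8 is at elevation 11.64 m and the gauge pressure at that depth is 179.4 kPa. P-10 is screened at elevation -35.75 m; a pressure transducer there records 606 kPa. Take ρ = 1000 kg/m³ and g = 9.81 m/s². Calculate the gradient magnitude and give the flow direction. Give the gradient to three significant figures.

Pressure head at P-8: ψ = P/(ρg) = 179.4×1000 / (1000 × 9.81) = 18.29 m.
Total head at P-8: h = z + ψ = 11.64 + 18.29 = 29.93 m.
Pressure head at P-10: ψ = P/(ρg) = 606×1000 / (1000 × 9.81) = 61.77 m.
Total head at P-10: h = z + ψ = -35.75 + 61.77 = 26.02 m.
Head difference: h(P-8) − h(P-10) = 29.93 − 26.02 = 3.91 m.
Hydraulic gradient: i = |Δh| / L = 3.91 / 1738.6 = 0.00225.
Flow is from higher to lower head: from P-8 toward P-10, i.e. toward the north.

i ≈ 0.00225; groundwater flows toward the north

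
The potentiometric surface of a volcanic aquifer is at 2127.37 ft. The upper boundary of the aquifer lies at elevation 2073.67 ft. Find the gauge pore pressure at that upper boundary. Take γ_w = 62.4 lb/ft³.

P ≈ 23.3 psi

Pressure head at the aquifer top: ψ = h − z = 2127.37 − 2073.67 = 53.70 ft.
P = γψ/144 = 62.4 × 53.70 / 144 = 23.3 psi.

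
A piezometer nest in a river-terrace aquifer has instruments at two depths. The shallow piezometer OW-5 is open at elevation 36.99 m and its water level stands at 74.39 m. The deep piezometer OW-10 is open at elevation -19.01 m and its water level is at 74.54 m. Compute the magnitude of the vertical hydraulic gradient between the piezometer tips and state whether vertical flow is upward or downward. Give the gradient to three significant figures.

Total head at OW-5: h = 74.39 m (water level in the standpipe).
Total head at OW-10: h = 74.54 m.
Δh = h(OW-5) − h(OW-10) = 74.39 − 74.54 = -0.15 m.
Vertical separation Δz = 36.99 − (-19.01) = 56.00 m.
|i_v| = |Δh| / Δz = 0.15 / 56.00 = 0.00268.
Head is higher in the deep piezometer, so vertical flow is upward (discharge condition).

|i_v| ≈ 0.00268; vertical flow is upward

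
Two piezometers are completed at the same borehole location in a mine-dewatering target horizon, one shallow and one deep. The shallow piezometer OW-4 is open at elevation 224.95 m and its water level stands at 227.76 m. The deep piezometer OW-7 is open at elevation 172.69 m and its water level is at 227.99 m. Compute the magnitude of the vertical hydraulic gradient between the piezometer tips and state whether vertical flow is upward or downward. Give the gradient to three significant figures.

Total head at OW-4: h = 227.76 m (water level in the standpipe).
Total head at OW-7: h = 227.99 m.
Δh = h(OW-4) − h(OW-7) = 227.76 − 227.99 = -0.23 m.
Vertical separation Δz = 224.95 − 172.69 = 52.26 m.
|i_v| = |Δh| / Δz = 0.23 / 52.26 = 0.00440.
Head is higher in the deep piezometer, so vertical flow is upward (discharge condition).

|i_v| ≈ 0.00440; vertical flow is upward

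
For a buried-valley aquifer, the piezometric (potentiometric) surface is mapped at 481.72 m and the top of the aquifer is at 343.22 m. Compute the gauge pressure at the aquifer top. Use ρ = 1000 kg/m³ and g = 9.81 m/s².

Pressure head at the aquifer top: ψ = h − z = 481.72 − 343.22 = 138.50 m.
P = ρgψ = 1000 × 9.81 × 138.50 = 1358685 Pa ≈ 1360 kPa.

P ≈ 1360 kPa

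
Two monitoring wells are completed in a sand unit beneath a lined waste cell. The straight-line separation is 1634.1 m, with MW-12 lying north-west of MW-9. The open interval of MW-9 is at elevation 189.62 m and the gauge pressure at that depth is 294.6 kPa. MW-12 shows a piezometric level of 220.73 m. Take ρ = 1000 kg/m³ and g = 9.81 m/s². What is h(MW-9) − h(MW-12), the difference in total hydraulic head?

Δh ≈ -1.08 m

Pressure head at MW-9: ψ = P/(ρg) = 294.6×1000 / (1000 × 9.81) = 30.03 m.
Total head at MW-9: h = z + ψ = 189.62 + 30.03 = 219.65 m.
Total head at MW-12: h = 220.73 m (water level in the piezometer is the total head).
Head difference: h(MW-9) − h(MW-12) = 219.65 − 220.73 = -1.08 m.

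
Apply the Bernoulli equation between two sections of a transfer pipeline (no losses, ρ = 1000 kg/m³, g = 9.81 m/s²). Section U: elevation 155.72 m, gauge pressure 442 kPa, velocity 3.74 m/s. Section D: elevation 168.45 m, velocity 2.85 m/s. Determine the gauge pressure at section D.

P₂ ≈ 320 kPa

Pressure head at U: ψ₁ = P₁/(ρg) = 442×1000 / (1000 × 9.81) = 45.06 m.
Velocity heads: v₁²/2g = 3.74²/19.62 = 0.713 m; v₂²/2g = 2.85²/19.62 = 0.414 m.
Total head H = z₁ + ψ₁ + v₁²/2g = 155.72 + 45.06 + 0.713 = 201.49 m.
ψ₂ = H − z₂ − v₂²/2g = 201.49 − 168.45 − 0.414 = 32.63 m.
P₂ = ρgψ₂ = 1000 × 9.81 × 32.63 ≈ 320 kPa.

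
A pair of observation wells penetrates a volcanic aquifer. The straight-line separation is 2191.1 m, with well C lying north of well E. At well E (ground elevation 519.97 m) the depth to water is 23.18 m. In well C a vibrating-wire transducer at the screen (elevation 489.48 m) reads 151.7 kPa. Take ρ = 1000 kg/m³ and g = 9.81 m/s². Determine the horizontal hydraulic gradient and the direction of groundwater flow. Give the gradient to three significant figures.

Total head at well E: h = 519.97 − 23.18 = 496.79 m.
Pressure head at well C: ψ = P/(ρg) = 151.7×1000 / (1000 × 9.81) = 15.46 m.
Total head at well C: h = z + ψ = 489.48 + 15.46 = 504.94 m.
Head difference: h(well E) − h(well C) = 496.79 − 504.94 = -8.15 m.
Hydraulic gradient: i = |Δh| / L = 8.15 / 2191.1 = 0.00372.
Flow is from higher to lower head: from well C toward well E, i.e. toward the south.

i ≈ 0.00372; groundwater flows toward the south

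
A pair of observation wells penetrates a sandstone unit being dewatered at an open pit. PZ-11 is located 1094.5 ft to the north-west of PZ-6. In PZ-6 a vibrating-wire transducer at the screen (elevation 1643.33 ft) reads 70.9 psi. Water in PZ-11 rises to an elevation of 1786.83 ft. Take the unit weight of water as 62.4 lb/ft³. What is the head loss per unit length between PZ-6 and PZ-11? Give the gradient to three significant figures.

i ≈ 0.0184 ft/ft

Pressure head at PZ-6: ψ = 144·P/γ = 144 × 70.9 / 62.4 = 163.62 ft.
Total head at PZ-6: h = z + ψ = 1643.33 + 163.62 = 1806.95 ft.
Total head at PZ-11: h = 1786.83 ft (water level in the piezometer is the total head).
Head difference: h(PZ-6) − h(PZ-11) = 1806.95 − 1786.83 = 20.12 ft.
Hydraulic gradient: i = |Δh| / L = 20.12 / 1094.5 = 0.0184.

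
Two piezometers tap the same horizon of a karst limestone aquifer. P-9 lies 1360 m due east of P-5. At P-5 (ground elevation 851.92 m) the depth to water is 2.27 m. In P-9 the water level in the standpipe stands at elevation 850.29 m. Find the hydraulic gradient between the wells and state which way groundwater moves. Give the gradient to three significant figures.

i ≈ 0.000471; groundwater flows toward the west

Total head at P-5: h = 851.92 − 2.27 = 849.65 m.
Total head at P-9: h = 850.29 m (water level in the piezometer is the total head).
Head difference: h(P-5) − h(P-9) = 849.65 − 850.29 = -0.64 m.
Hydraulic gradient: i = |Δh| / L = 0.64 / 1360 = 0.000471.
Flow is from higher to lower head: from P-9 toward P-5, i.e. toward the west.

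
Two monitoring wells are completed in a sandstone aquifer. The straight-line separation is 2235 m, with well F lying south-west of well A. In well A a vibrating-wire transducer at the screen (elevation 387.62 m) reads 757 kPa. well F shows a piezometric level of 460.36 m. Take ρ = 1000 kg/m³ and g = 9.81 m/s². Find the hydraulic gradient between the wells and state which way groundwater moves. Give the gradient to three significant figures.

Pressure head at well A: ψ = P/(ρg) = 757×1000 / (1000 × 9.81) = 77.17 m.
Total head at well A: h = z + ψ = 387.62 + 77.17 = 464.79 m.
Total head at well F: h = 460.36 m (water level in the piezometer is the total head).
Head difference: h(well A) − h(well F) = 464.79 − 460.36 = 4.43 m.
Hydraulic gradient: i = |Δh| / L = 4.43 / 2235 = 0.00198.
Flow is from higher to lower head: from well A toward well F, i.e. toward the south-west.

i ≈ 0.00198; groundwater flows toward the south-west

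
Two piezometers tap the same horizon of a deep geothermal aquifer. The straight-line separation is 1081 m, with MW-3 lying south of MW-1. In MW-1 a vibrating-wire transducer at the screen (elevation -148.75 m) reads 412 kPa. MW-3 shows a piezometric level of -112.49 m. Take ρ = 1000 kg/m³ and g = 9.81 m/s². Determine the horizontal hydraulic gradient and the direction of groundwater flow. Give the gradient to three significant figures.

Pressure head at MW-1: ψ = P/(ρg) = 412×1000 / (1000 × 9.81) = 42.00 m.
Total head at MW-1: h = z + ψ = -148.75 + 42.00 = -106.75 m.
Total head at MW-3: h = -112.49 m (water level in the piezometer is the total head).
Head difference: h(MW-1) − h(MW-3) = -106.75 − (-112.49) = 5.74 m.
Hydraulic gradient: i = |Δh| / L = 5.74 / 1081 = 0.00531.
Flow is from higher to lower head: from MW-1 toward MW-3, i.e. toward the south.

i ≈ 0.00531; groundwater flows toward the south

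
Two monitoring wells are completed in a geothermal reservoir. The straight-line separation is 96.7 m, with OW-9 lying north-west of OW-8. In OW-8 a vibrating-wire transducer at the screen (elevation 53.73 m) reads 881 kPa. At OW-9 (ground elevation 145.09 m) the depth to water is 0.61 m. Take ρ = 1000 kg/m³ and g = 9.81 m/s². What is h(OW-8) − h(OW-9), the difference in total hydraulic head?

Pressure head at OW-8: ψ = P/(ρg) = 881×1000 / (1000 × 9.81) = 89.81 m.
Total head at OW-8: h = z + ψ = 53.73 + 89.81 = 143.54 m.
Total head at OW-9: h = 145.09 − 0.61 = 144.48 m.
Head difference: h(OW-8) − h(OW-9) = 143.54 − 144.48 = -0.94 m.

Δh ≈ -0.94 m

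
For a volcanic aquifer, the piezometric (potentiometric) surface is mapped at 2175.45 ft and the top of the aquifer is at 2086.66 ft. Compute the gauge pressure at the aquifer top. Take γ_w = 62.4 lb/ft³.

P ≈ 38.5 psi

Pressure head at the aquifer top: ψ = h − z = 2175.45 − 2086.66 = 88.79 ft.
P = γψ/144 = 62.4 × 88.79 / 144 = 38.5 psi.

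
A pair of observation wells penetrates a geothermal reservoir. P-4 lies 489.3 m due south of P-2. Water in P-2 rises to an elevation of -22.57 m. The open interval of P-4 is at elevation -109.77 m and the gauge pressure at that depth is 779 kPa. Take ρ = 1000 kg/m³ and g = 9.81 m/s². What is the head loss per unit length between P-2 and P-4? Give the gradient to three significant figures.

Total head at P-2: h = -22.57 m (water level in the piezometer is the total head).
Pressure head at P-4: ψ = P/(ρg) = 779×1000 / (1000 × 9.81) = 79.41 m.
Total head at P-4: h = z + ψ = -109.77 + 79.41 = -30.36 m.
Head difference: h(P-2) − h(P-4) = -22.57 − (-30.36) = 7.79 m.
Hydraulic gradient: i = |Δh| / L = 7.79 / 489.3 = 0.0159.

i ≈ 0.0159 m/m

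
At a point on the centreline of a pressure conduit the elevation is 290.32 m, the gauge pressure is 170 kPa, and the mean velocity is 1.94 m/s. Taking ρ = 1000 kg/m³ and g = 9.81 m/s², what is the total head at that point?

Pressure head ψ = P/(ρg) = 170×1000 / (1000 × 9.81) = 17.33 m.
Velocity head = v²/(2g) = 1.94² / (2 × 9.81) = 0.192 m.
h = z + ψ + v²/(2g) = 290.32 + 17.33 + 0.192 = 307.84 m.

h ≈ 307.84 m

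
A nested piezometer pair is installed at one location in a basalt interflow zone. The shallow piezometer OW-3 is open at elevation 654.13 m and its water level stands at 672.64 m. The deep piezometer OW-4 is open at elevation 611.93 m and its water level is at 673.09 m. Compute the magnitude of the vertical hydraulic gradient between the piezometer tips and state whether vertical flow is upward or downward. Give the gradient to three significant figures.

Total head at OW-3: h = 672.64 m (water level in the standpipe).
Total head at OW-4: h = 673.09 m.
Δh = h(OW-3) − h(OW-4) = 672.64 − 673.09 = -0.45 m.
Vertical separation Δz = 654.13 − 611.93 = 42.20 m.
|i_v| = |Δh| / Δz = 0.45 / 42.20 = 0.0107.
Head is higher in the deep piezometer, so vertical flow is upward (discharge condition).

|i_v| ≈ 0.0107; vertical flow is upward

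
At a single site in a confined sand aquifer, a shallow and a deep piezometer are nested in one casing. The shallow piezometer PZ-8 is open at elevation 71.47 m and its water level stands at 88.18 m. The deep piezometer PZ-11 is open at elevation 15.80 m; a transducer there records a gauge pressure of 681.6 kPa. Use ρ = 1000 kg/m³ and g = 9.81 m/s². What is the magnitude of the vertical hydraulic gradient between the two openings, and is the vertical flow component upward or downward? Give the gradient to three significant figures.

Total head at PZ-8: h = 88.18 m (water level in the standpipe).
Pressure head at PZ-11: ψ = P/(ρg) = 681.6×1000 / (1000 × 9.81) = 69.48 m.
Total head at PZ-11: h = z + ψ = 15.80 + 69.48 = 85.28 m.
Δh = h(PZ-8) − h(PZ-11) = 88.18 − 85.28 = 2.90 m.
Vertical separation Δz = 71.47 − 15.80 = 55.67 m.
|i_v| = |Δh| / Δz = 2.90 / 55.67 = 0.0521.
Head is higher in the shallow piezometer, so vertical flow is downward (recharge condition).

|i_v| ≈ 0.0521; vertical flow is downward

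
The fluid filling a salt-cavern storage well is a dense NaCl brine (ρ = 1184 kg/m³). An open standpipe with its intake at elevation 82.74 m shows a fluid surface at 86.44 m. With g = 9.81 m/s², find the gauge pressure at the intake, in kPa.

P ≈ 43.0 kPa

Pressure head ψ = h − z = 86.44 − 82.74 = 3.70 m.
P = ρgψ = 1184 × 9.81 × 3.70 = 42976 Pa ≈ 43.0 kPa.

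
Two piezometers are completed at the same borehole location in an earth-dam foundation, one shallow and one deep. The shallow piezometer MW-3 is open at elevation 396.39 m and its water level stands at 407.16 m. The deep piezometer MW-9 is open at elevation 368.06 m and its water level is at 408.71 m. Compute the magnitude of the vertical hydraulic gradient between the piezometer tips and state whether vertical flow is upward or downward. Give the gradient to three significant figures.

Total head at MW-3: h = 407.16 m (water level in the standpipe).
Total head at MW-9: h = 408.71 m.
Δh = h(MW-3) − h(MW-9) = 407.16 − 408.71 = -1.55 m.
Vertical separation Δz = 396.39 − 368.06 = 28.33 m.
|i_v| = |Δh| / Δz = 1.55 / 28.33 = 0.0547.
Head is higher in the deep piezometer, so vertical flow is upward (discharge condition).

|i_v| ≈ 0.0547; vertical flow is upward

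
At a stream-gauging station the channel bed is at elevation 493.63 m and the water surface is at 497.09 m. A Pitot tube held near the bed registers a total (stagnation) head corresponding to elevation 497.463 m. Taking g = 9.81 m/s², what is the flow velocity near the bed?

v ≈ 2.71 m/s

Near the bed, under hydrostatic conditions, the piezometric head (z + ψ) equals the free-surface elevation, 497.09 m.
Velocity head = total − piezometric = 497.463 − 497.09 = 0.373 m.
v = √(2g·h_v) = √(2 × 9.81 × 0.373) = 2.71 m/s.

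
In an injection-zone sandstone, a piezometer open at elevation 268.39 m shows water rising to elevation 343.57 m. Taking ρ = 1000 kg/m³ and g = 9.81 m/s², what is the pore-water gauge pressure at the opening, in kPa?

P ≈ 738 kPa

Pressure head ψ = h − z = 343.57 − 268.39 = 75.18 m.
P = ρgψ = 1000 × 9.81 × 75.18 = 737516 Pa ≈ 738 kPa.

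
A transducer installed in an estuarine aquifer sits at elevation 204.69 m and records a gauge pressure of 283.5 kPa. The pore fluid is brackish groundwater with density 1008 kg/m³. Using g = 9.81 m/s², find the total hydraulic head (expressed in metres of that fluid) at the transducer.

h ≈ 233.36 m

ψ = P/(ρg) = 283.5×1000 / (1008 × 9.81) = 28.67 m.
h = z + ψ = 204.69 + 28.67 = 233.36 m.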